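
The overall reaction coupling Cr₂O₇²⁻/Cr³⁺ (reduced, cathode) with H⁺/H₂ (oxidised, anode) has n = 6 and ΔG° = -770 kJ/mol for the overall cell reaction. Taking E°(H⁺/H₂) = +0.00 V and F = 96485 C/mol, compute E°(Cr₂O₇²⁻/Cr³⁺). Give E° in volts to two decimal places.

E°cell = −ΔG°/(nF) = −(-770×10³)/((6)(96485)) = +1.330 V.
Since Cr₂O₇²⁻/Cr³⁺ is the cathode and H⁺/H₂ the anode, E°cell = E°(Cr₂O₇²⁻/Cr³⁺) − E°(H⁺/H₂).
So E°(Cr₂O₇²⁻/Cr³⁺) = E°cell + E°(H⁺/H₂) = +1.330 + (+0.00) = +1.33 V.

+1.33 V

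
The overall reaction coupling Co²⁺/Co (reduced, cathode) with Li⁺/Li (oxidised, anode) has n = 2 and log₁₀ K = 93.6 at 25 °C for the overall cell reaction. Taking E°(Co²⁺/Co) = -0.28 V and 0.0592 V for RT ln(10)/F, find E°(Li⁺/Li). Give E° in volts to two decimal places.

-3.05 V

E°cell = (0.0592/n)·log K = (0.0592/2)(93.6) = +2.771 V.
Since Co²⁺/Co is the cathode and Li⁺/Li the anode, E°cell = E°(Co²⁺/Co) − E°(Li⁺/Li).
So E°(Li⁺/Li) = E°(Co²⁺/Co) − E°cell = (-0.28) − (+2.771) = -3.05 V.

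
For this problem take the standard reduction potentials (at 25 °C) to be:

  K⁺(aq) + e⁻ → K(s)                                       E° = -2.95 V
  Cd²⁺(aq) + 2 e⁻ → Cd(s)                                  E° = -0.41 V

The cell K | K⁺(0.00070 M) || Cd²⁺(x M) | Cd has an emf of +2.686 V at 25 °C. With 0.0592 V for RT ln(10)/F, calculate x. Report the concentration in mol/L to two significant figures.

0.042 M

Cd²⁺/Cd is the cathode, K⁺/K the anode: E°cell = +2.54 V, n = 2.
Overall reaction: Cd²⁺(aq) + 2 K(s) → Cd(s) + 2 K⁺(aq); Q = [K⁺]^2/[Cd²⁺]^1.
From E = E° − (0.0592/n) log Q: log Q = (E° − E)·n/0.0592 = (+2.54 − (+2.686))·2/0.0592 = -4.9324.
So 1·log[Cd²⁺] = 2·log(0.0007) − log Q = -6.3098 − (-4.9324) = -1.3774; [Cd²⁺] = 10^(-1.3774) ≈ 0.042 M.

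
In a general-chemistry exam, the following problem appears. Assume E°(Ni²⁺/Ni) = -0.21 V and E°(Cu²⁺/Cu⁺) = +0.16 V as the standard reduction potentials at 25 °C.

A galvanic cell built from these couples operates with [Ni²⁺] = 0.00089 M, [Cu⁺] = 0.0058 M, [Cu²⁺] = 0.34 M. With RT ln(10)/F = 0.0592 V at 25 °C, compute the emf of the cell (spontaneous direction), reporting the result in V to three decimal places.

+0.565 V

Cu²⁺/Cu⁺ is the cathode (higher E°), Ni²⁺/Ni the anode: E°cell = +0.16 − (-0.21) = +0.37 V, n = 2.
Overall: 2 Cu²⁺(aq) + Ni(s) → 2 Cu⁺(aq) + Ni²⁺(aq)
Q = [Cu⁺]^2·[Ni²⁺] / ([Cu²⁺]^2); log Q = -6.587.
E = E° − (0.0592/n) log Q = +0.37 − (0.0592/2)(-6.587) = +0.565 V.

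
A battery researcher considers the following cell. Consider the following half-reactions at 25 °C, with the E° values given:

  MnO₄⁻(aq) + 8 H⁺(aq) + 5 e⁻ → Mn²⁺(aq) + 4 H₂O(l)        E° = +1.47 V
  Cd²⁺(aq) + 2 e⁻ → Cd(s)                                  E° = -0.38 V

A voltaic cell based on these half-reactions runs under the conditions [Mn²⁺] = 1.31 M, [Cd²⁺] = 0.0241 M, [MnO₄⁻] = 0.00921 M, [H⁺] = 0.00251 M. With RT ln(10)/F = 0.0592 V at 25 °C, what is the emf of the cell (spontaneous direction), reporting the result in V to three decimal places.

MnO₄⁻/Mn²⁺ is the cathode (higher E°), Cd²⁺/Cd the anode: E°cell = +1.47 − (-0.38) = +1.85 V, n = 10.
Overall: 2 MnO₄⁻(aq) + 16 H⁺(aq) + 5 Cd(s) → 2 Mn²⁺(aq) + 8 H₂O(l) + 5 Cd²⁺(aq)
Q = [Mn²⁺]^2·[Cd²⁺]^5 / ([MnO₄⁻]^2·[H⁺]^16); log Q = 37.821.
E = E° − (0.0592/n) log Q = +1.85 − (0.0592/10)(37.821) = +1.626 V.

+1.626 V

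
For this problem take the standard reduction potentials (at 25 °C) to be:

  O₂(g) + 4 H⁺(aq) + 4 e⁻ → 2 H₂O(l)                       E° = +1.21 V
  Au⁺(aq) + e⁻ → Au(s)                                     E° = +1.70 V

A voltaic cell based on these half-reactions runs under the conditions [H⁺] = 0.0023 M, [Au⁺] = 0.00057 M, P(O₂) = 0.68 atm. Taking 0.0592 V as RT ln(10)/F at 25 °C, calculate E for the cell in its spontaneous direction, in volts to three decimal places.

+0.457 V

Au⁺/Au is the cathode (higher E°), O₂/H₂O the anode: E°cell = +1.70 − (+1.21) = +0.49 V, n = 4.
Overall: 4 Au⁺(aq) + 2 H₂O(l) → 4 Au(s) + O₂(g) + 4 H⁺(aq)
Q = P(O₂)·[H⁺]^4 / ([Au⁺]^4); log Q = 2.256.
E = E° − (0.0592/n) log Q = +0.49 − (0.0592/4)(2.256) = +0.457 V.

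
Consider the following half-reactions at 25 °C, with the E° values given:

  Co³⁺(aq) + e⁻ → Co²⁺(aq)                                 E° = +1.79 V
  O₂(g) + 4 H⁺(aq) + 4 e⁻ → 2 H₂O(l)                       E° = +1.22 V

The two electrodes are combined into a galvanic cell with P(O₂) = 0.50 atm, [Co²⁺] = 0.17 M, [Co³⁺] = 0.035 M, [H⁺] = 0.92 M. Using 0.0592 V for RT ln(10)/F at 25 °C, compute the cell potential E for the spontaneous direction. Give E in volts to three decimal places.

Co³⁺/Co²⁺ is the cathode (higher E°), O₂/H₂O the anode: E°cell = +1.79 − (+1.22) = +0.57 V, n = 4.
Overall: 4 Co³⁺(aq) + 2 H₂O(l) → 4 Co²⁺(aq) + O₂(g) + 4 H⁺(aq)
Q = [Co²⁺]^4·P(O₂)·[H⁺]^4 / ([Co³⁺]^4); log Q = 2.300.
E = E° − (0.0592/n) log Q = +0.57 − (0.0592/4)(2.300) = +0.536 V.

+0.536 V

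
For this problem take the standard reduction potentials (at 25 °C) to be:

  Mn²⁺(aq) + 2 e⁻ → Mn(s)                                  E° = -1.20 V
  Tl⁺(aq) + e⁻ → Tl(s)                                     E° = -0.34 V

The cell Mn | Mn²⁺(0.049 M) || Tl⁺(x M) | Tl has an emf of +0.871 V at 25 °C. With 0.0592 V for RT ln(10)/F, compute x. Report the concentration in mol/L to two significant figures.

0.34 M

Tl⁺/Tl is the cathode, Mn²⁺/Mn the anode: E°cell = +0.86 V, n = 2.
Overall reaction: 2 Tl⁺(aq) + Mn(s) → 2 Tl(s) + Mn²⁺(aq); Q = [Mn²⁺]^1/[Tl⁺]^2.
From E = E° − (0.0592/n) log Q: log Q = (E° − E)·n/0.0592 = (+0.86 − (+0.871))·2/0.0592 = -0.3716.
So 2·log[Tl⁺] = 1·log(0.049) − log Q = -1.3098 − (-0.3716) = -0.9382; log[Tl⁺] = -0.9382 / 2 = -0.4691; [Tl⁺] = 10^(-0.4691) ≈ 0.34 M.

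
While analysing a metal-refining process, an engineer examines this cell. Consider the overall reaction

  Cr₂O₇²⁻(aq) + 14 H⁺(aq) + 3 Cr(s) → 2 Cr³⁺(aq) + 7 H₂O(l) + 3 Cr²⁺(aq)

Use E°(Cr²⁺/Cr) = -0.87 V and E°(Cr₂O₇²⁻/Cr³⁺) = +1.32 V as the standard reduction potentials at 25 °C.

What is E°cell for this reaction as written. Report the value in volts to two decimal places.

The Cr₂O₇²⁻/Cr³⁺ couple has the higher reduction potential, so it is the cathode; Cr²⁺/Cr is oxidised at the anode.
E°cell = E°(cathode) − E°(anode) = (+1.32) − (-0.87) = +2.19 V.
Since E°cell > 0, the reaction is spontaneous under standard conditions.

+2.19 V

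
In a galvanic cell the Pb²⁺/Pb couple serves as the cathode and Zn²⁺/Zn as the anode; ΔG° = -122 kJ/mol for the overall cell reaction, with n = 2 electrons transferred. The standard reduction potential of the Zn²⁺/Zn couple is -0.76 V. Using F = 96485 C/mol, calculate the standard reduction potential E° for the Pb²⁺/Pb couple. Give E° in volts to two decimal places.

-0.13 V

E°cell = −ΔG°/(nF) = −(-122×10³)/((2)(96485)) = +0.632 V.
Since Pb²⁺/Pb is the cathode and Zn²⁺/Zn the anode, E°cell = E°(Pb²⁺/Pb) − E°(Zn²⁺/Zn).
So E°(Pb²⁺/Pb) = E°cell + E°(Zn²⁺/Zn) = +0.632 + (-0.76) = -0.13 V.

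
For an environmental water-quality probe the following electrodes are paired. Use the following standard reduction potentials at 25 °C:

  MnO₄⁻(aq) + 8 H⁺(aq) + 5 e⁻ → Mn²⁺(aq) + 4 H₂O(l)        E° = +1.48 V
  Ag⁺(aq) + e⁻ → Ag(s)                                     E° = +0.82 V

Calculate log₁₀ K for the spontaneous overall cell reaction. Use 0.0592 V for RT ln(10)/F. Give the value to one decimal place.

55.7

Cathode: MnO₄⁻/Mn²⁺; anode: Ag⁺/Ag. E°cell = +0.66 V, n = 5.
log K = nE°cell / 0.0592 = (5)(+0.66) / 0.0592 = 55.7.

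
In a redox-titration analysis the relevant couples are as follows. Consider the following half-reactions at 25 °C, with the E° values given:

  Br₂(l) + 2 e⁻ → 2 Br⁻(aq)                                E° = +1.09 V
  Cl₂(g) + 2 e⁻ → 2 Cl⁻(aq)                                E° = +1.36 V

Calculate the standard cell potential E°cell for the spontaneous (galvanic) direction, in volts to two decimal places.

The Cl₂/Cl⁻ couple has the higher reduction potential, so it is the cathode; Br₂/Br⁻ is oxidised at the anode.
E°cell = E°(cathode) − E°(anode) = (+1.36) − (+1.09) = +0.27 V.

+0.27 V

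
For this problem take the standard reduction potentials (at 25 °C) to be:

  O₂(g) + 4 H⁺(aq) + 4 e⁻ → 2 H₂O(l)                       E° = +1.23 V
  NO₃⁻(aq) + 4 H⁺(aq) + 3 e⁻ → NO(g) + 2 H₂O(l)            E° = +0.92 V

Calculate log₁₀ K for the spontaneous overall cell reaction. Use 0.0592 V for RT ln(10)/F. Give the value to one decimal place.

Cathode: O₂/H₂O; anode: NO₃⁻/NO. E°cell = +0.31 V, n = 12.
log K = nE°cell / 0.0592 = (12)(+0.31) / 0.0592 = 62.8.

62.8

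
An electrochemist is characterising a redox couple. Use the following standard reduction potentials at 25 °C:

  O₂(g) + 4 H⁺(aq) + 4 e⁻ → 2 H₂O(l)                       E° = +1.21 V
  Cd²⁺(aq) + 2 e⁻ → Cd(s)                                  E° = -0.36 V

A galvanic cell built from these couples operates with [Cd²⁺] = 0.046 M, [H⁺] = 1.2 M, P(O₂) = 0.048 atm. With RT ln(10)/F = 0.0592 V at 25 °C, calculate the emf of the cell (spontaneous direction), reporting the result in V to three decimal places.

O₂/H₂O is the cathode (higher E°), Cd²⁺/Cd the anode: E°cell = +1.21 − (-0.36) = +1.57 V, n = 4.
Overall: O₂(g) + 4 H⁺(aq) + 2 Cd(s) → 2 H₂O(l) + 2 Cd²⁺(aq)
Q = [Cd²⁺]^2 / (P(O₂)·[H⁺]^4); log Q = -1.672.
E = E° − (0.0592/n) log Q = +1.57 − (0.0592/4)(-1.672) = +1.595 V.

+1.595 V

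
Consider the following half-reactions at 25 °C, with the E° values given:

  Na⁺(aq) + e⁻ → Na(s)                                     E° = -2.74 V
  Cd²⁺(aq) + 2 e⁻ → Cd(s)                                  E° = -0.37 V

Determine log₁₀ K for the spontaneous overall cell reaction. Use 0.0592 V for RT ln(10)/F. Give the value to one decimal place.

Cathode: Cd²⁺/Cd; anode: Na⁺/Na. E°cell = +2.37 V, n = 2.
log K = nE°cell / 0.0592 = (2)(+2.37) / 0.0592 = 80.1.

80.1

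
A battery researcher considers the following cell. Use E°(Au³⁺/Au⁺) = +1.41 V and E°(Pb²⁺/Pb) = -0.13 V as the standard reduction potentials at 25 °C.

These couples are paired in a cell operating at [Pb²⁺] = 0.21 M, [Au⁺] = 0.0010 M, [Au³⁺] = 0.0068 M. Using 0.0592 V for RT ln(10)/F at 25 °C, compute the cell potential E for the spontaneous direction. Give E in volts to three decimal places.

+1.585 V

Au³⁺/Au⁺ is the cathode (higher E°), Pb²⁺/Pb the anode: E°cell = +1.41 − (-0.13) = +1.54 V, n = 2.
Overall: Au³⁺(aq) + Pb(s) → Au⁺(aq) + Pb²⁺(aq)
Q = [Au⁺]·[Pb²⁺] / ([Au³⁺]); log Q = -1.510.
E = E° − (0.0592/n) log Q = +1.54 − (0.0592/2)(-1.510) = +1.585 V.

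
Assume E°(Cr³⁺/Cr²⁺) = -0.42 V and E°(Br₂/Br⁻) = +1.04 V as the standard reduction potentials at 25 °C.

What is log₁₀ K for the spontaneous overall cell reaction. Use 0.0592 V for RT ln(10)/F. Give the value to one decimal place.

49.3

Cathode: Br₂/Br⁻; anode: Cr³⁺/Cr²⁺. E°cell = +1.46 V, n = 2.
log K = nE°cell / 0.0592 = (2)(+1.46) / 0.0592 = 49.3.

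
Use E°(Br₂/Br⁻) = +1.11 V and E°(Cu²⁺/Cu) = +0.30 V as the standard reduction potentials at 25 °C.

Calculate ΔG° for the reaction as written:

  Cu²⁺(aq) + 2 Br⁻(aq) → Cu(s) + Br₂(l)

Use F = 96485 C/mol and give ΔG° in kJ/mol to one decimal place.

+156.3 kJ/mol

As written, Cu²⁺/Cu is reduced (cathode) and Br₂/Br⁻ is oxidised (anode), so E°cell = (+0.30) − (+1.11) = -0.81 V.
Balancing electrons gives n = 2.
ΔG° = −nFE° = −(2)(96485)(-0.81) = 156,306 J = +156.3 kJ/mol.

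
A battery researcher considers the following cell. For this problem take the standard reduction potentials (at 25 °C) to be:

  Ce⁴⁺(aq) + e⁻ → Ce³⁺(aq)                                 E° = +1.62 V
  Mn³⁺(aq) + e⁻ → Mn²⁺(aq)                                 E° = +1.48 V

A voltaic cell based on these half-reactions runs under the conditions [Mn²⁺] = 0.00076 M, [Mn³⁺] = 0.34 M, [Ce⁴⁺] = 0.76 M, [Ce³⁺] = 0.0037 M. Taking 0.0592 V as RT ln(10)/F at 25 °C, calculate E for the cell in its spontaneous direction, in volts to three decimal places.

+0.120 V

Ce⁴⁺/Ce³⁺ is the cathode (higher E°), Mn³⁺/Mn²⁺ the anode: E°cell = +1.62 − (+1.48) = +0.14 V, n = 1.
Overall: Ce⁴⁺(aq) + Mn²⁺(aq) → Ce³⁺(aq) + Mn³⁺(aq)
Q = [Ce³⁺]·[Mn³⁺] / ([Ce⁴⁺]·[Mn²⁺]); log Q = 0.338.
E = E° − (0.0592/n) log Q = +0.14 − (0.0592/1)(0.338) = +0.120 V.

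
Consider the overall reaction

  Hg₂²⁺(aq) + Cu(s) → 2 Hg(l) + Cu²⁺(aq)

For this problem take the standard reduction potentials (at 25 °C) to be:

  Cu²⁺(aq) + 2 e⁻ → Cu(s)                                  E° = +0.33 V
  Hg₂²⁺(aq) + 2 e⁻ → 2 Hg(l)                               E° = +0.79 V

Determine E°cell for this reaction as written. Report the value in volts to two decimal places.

The Hg₂²⁺/Hg couple has the higher reduction potential, so it is the cathode; Cu²⁺/Cu is oxidised at the anode.
E°cell = E°(cathode) − E°(anode) = (+0.79) − (+0.33) = +0.46 V.
Since E°cell > 0, the reaction is spontaneous under standard conditions.

+0.46 V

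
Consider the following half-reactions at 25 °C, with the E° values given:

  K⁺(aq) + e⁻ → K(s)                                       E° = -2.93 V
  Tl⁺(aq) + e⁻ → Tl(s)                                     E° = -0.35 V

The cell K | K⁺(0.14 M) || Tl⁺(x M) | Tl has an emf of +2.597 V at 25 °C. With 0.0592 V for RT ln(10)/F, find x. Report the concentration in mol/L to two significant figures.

0.27 M

Tl⁺/Tl is the cathode, K⁺/K the anode: E°cell = +2.58 V, n = 1.
Overall reaction: Tl⁺(aq) + K(s) → Tl(s) + K⁺(aq); Q = [K⁺]^1/[Tl⁺]^1.
From E = E° − (0.0592/n) log Q: log Q = (E° − E)·n/0.0592 = (+2.58 − (+2.597))·1/0.0592 = -0.2872.
So 1·log[Tl⁺] = 1·log(0.14) − log Q = -0.8539 − (-0.2872) = -0.5667; [Tl⁺] = 10^(-0.5667) ≈ 0.27 M.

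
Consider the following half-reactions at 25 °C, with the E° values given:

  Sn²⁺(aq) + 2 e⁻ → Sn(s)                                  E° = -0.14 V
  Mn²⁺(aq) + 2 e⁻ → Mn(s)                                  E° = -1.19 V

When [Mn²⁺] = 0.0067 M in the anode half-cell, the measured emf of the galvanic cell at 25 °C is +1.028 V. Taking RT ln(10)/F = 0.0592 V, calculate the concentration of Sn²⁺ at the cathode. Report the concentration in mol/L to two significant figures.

Sn²⁺/Sn is the cathode, Mn²⁺/Mn the anode: E°cell = +1.05 V, n = 2.
Overall reaction: Sn²⁺(aq) + Mn(s) → Sn(s) + Mn²⁺(aq); Q = [Mn²⁺]^1/[Sn²⁺]^1.
From E = E° − (0.0592/n) log Q: log Q = (E° − E)·n/0.0592 = (+1.05 − (+1.028))·2/0.0592 = 0.7432.
So 1·log[Sn²⁺] = 1·log(0.0067) − log Q = -2.1739 − (0.7432) = -2.9171; [Sn²⁺] = 10^(-2.9171) ≈ 0.0012 M.

0.0012 M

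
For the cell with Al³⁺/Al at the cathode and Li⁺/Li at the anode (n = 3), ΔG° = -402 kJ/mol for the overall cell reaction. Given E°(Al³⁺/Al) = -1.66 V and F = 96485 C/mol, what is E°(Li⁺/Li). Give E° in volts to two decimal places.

-3.05 V

E°cell = −ΔG°/(nF) = −(-402×10³)/((3)(96485)) = +1.389 V.
Since Al³⁺/Al is the cathode and Li⁺/Li the anode, E°cell = E°(Al³⁺/Al) − E°(Li⁺/Li).
So E°(Li⁺/Li) = E°(Al³⁺/Al) − E°cell = (-1.66) − (+1.389) = -3.05 V.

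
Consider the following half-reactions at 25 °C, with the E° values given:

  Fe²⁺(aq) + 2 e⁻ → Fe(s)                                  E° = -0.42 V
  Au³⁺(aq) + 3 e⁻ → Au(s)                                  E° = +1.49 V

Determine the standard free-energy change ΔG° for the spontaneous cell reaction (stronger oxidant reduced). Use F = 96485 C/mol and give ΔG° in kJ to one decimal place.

-1105.7 kJ

Au³⁺/Au (E° = +1.49 V) is the cathode; Fe²⁺/Fe (E° = -0.42 V) is the anode, so E°cell = +1.91 V.
Balancing electrons gives n = 6 (lcm of 3 and 2).
ΔG° = −nFE° = −(6)(96485)(+1.91) = -1,105,718 J = -1105.7 kJ.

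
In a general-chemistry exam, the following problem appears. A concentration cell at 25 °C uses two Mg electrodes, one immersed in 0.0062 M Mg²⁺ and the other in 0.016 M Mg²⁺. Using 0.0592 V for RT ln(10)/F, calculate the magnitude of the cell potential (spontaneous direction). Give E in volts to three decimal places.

For a concentration cell E°cell = 0. The 0.016 M side is the cathode (reduction is favoured where [Mg²⁺] is higher).
With n = 2, E = −(0.0592/2) log([Mg²⁺]ₐₙ/[Mg²⁺]꜀ₐₜ) = −(0.0592/2) log(0.0062/0.016) = −(0.0592/2)(-0.412) = +0.012 V.

+0.012 V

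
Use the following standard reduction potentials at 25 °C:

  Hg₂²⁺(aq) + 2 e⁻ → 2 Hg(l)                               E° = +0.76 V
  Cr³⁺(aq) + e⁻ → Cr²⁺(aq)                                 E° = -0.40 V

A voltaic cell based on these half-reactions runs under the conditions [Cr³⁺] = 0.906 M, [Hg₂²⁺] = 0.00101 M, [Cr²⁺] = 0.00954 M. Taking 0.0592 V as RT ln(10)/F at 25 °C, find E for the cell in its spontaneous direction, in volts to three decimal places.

+0.954 V

Hg₂²⁺/Hg is the cathode (higher E°), Cr³⁺/Cr²⁺ the anode: E°cell = +0.76 − (-0.40) = +1.16 V, n = 2.
Overall: Hg₂²⁺(aq) + 2 Cr²⁺(aq) → 2 Hg(l) + 2 Cr³⁺(aq)
Q = [Cr³⁺]^2 / ([Hg₂²⁺]·[Cr²⁺]^2); log Q = 6.951.
E = E° − (0.0592/n) log Q = +1.16 − (0.0592/2)(6.951) = +0.954 V.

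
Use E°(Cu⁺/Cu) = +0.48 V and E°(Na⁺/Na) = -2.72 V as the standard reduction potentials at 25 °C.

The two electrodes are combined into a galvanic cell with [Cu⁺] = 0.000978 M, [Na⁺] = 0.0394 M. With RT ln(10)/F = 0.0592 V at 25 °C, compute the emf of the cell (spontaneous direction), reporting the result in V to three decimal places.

Cu⁺/Cu is the cathode (higher E°), Na⁺/Na the anode: E°cell = +0.48 − (-2.72) = +3.20 V, n = 1.
Overall: Cu⁺(aq) + Na(s) → Cu(s) + Na⁺(aq)
Q = [Na⁺] / ([Cu⁺]); log Q = 1.605.
E = E° − (0.0592/n) log Q = +3.20 − (0.0592/1)(1.605) = +3.105 V.

+3.105 V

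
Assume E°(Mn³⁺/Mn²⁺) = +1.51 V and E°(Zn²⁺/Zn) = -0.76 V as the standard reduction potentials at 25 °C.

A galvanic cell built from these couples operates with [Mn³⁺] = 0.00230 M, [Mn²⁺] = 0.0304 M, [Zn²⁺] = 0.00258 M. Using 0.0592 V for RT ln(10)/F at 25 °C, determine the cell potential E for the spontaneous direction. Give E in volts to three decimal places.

Mn³⁺/Mn²⁺ is the cathode (higher E°), Zn²⁺/Zn the anode: E°cell = +1.51 − (-0.76) = +2.27 V, n = 2.
Overall: 2 Mn³⁺(aq) + Zn(s) → 2 Mn²⁺(aq) + Zn²⁺(aq)
Q = [Mn²⁺]^2·[Zn²⁺] / ([Mn³⁺]^2); log Q = -0.346.
E = E° − (0.0592/n) log Q = +2.27 − (0.0592/2)(-0.346) = +2.280 V.

+2.280 V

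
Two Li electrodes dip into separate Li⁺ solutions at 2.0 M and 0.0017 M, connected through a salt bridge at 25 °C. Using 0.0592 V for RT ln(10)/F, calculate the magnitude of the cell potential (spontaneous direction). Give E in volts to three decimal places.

For a concentration cell E°cell = 0. The 2.0 M side is the cathode (reduction is favoured where [Li⁺] is higher).
With n = 1, E = −(0.0592/1) log([Li⁺]ₐₙ/[Li⁺]꜀ₐₜ) = −(0.0592/1) log(0.0017/2) = −(0.0592/1)(-3.071) = +0.182 V.

+0.182 V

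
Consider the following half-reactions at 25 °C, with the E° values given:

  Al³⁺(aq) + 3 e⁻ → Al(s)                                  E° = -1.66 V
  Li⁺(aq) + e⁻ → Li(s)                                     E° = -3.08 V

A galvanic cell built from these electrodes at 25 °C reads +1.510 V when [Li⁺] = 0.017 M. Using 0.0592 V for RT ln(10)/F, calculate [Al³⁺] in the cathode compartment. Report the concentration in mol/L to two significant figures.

Al³⁺/Al is the cathode, Li⁺/Li the anode: E°cell = +1.42 V, n = 3.
Overall reaction: Al³⁺(aq) + 3 Li(s) → Al(s) + 3 Li⁺(aq); Q = [Li⁺]^3/[Al³⁺]^1.
From E = E° − (0.0592/n) log Q: log Q = (E° − E)·n/0.0592 = (+1.42 − (+1.510))·3/0.0592 = -4.5608.
So 1·log[Al³⁺] = 3·log(0.017) − log Q = -5.3087 − (-4.5608) = -0.7479; [Al³⁺] = 10^(-0.7479) ≈ 0.18 M.

0.18 M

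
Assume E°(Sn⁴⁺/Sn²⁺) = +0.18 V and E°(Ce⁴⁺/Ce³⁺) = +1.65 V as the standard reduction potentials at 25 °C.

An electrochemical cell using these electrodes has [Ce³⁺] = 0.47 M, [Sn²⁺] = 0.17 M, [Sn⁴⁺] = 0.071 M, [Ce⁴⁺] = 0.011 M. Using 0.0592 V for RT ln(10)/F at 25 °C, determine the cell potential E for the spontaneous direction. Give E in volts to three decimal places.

+1.385 V

Ce⁴⁺/Ce³⁺ is the cathode (higher E°), Sn⁴⁺/Sn²⁺ the anode: E°cell = +1.65 − (+0.18) = +1.47 V, n = 2.
Overall: 2 Ce⁴⁺(aq) + Sn²⁺(aq) → 2 Ce³⁺(aq) + Sn⁴⁺(aq)
Q = [Ce³⁺]^2·[Sn⁴⁺] / ([Ce⁴⁺]^2·[Sn²⁺]); log Q = 2.882.
E = E° − (0.0592/n) log Q = +1.47 − (0.0592/2)(2.882) = +1.385 V.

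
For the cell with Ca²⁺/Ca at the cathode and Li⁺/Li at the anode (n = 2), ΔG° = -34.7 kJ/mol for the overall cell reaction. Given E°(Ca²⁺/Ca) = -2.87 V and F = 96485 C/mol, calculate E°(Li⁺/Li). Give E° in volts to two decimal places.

-3.05 V

E°cell = −ΔG°/(nF) = −(-34.7×10³)/((2)(96485)) = +0.180 V.
Since Ca²⁺/Ca is the cathode and Li⁺/Li the anode, E°cell = E°(Ca²⁺/Ca) − E°(Li⁺/Li).
So E°(Li⁺/Li) = E°(Ca²⁺/Ca) − E°cell = (-2.87) − (+0.180) = -3.05 V.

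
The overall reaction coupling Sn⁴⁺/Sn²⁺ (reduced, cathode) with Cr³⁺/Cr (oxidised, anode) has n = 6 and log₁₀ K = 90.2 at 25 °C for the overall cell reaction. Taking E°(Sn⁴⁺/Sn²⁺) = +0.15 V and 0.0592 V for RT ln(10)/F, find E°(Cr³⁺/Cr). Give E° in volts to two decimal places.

-0.74 V

E°cell = (0.0592/n)·log K = (0.0592/6)(90.2) = +0.890 V.
Since Sn⁴⁺/Sn²⁺ is the cathode and Cr³⁺/Cr the anode, E°cell = E°(Sn⁴⁺/Sn²⁺) − E°(Cr³⁺/Cr).
So E°(Cr³⁺/Cr) = E°(Sn⁴⁺/Sn²⁺) − E°cell = (+0.15) − (+0.890) = -0.74 V.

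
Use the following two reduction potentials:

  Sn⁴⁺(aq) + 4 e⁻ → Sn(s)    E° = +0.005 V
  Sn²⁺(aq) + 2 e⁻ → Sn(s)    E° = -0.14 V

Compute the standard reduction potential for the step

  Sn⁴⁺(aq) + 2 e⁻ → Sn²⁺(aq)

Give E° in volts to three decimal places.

+0.150 V

Sequential free energies add, so n₃E°₃ = n₁E°₁ + n₂E°₂.
With n₃ = 4, and the known step contributing 2×(-0.14) V, the unknown satisfies 2·E° = 4×(+0.005) − 2×(-0.14) = +0.300.
E° = +0.300 / 2 = +0.150 V.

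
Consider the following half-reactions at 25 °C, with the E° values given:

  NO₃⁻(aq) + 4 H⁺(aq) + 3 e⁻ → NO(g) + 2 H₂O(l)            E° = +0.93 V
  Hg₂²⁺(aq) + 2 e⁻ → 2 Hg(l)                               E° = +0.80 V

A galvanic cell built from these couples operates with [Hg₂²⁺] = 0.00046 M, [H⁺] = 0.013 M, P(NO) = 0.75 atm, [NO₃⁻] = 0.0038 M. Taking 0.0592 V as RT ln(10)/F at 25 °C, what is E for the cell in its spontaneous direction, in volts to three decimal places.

+0.035 V

NO₃⁻/NO is the cathode (higher E°), Hg₂²⁺/Hg the anode: E°cell = +0.93 − (+0.80) = +0.13 V, n = 6.
Overall: 2 NO₃⁻(aq) + 8 H⁺(aq) + 6 Hg(l) → 2 NO(g) + 4 H₂O(l) + 3 Hg₂²⁺(aq)
Q = P(NO)^2·[Hg₂²⁺]^3 / ([NO₃⁻]^2·[H⁺]^8); log Q = 9.667.
E = E° − (0.0592/n) log Q = +0.13 − (0.0592/6)(9.667) = +0.035 V.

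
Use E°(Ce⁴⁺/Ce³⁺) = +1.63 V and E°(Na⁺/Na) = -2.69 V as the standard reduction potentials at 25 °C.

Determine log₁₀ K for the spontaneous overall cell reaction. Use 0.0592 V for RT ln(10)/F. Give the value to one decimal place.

73.0

Cathode: Ce⁴⁺/Ce³⁺; anode: Na⁺/Na. E°cell = +4.32 V, n = 1.
log K = nE°cell / 0.0592 = (1)(+4.32) / 0.0592 = 73.0.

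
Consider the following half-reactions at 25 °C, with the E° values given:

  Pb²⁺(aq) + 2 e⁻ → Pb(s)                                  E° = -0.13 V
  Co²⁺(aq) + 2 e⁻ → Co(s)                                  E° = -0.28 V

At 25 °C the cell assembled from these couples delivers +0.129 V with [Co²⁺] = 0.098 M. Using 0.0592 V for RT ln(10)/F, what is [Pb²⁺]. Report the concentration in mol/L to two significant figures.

Pb²⁺/Pb is the cathode, Co²⁺/Co the anode: E°cell = +0.15 V, n = 2.
Overall reaction: Pb²⁺(aq) + Co(s) → Pb(s) + Co²⁺(aq); Q = [Co²⁺]^1/[Pb²⁺]^1.
From E = E° − (0.0592/n) log Q: log Q = (E° − E)·n/0.0592 = (+0.15 − (+0.129))·2/0.0592 = 0.7095.
So 1·log[Pb²⁺] = 1·log(0.098) − log Q = -1.0088 − (0.7095) = -1.7183; [Pb²⁺] = 10^(-1.7183) ≈ 0.019 M.

0.019 M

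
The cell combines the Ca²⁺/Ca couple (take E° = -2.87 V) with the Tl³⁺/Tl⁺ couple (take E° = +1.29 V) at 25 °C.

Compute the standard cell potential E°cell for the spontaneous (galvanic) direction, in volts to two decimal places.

+4.16 V

The Tl³⁺/Tl⁺ couple has the higher reduction potential, so it is the cathode; Ca²⁺/Ca is oxidised at the anode.
E°cell = E°(cathode) − E°(anode) = (+1.29) − (-2.87) = +4.16 V.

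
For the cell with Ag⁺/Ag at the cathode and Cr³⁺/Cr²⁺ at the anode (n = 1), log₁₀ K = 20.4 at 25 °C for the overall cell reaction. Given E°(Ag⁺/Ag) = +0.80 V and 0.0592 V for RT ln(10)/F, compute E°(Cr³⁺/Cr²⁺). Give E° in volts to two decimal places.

E°cell = (0.0592/n)·log K = (0.0592/1)(20.4) = +1.208 V.
Since Ag⁺/Ag is the cathode and Cr³⁺/Cr²⁺ the anode, E°cell = E°(Ag⁺/Ag) − E°(Cr³⁺/Cr²⁺).
So E°(Cr³⁺/Cr²⁺) = E°(Ag⁺/Ag) − E°cell = (+0.80) − (+1.208) = -0.41 V.

-0.41 V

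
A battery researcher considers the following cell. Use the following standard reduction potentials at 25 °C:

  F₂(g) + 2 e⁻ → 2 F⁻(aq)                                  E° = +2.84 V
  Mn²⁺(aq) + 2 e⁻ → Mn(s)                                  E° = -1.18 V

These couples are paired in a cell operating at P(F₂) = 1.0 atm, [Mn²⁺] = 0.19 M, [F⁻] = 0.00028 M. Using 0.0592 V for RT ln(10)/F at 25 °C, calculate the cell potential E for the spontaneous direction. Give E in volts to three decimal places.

F₂/F⁻ is the cathode (higher E°), Mn²⁺/Mn the anode: E°cell = +2.84 − (-1.18) = +4.02 V, n = 2.
Overall: F₂(g) + Mn(s) → 2 F⁻(aq) + Mn²⁺(aq)
Q = [F⁻]^2·[Mn²⁺] / (P(F₂)); log Q = -7.827.
E = E° − (0.0592/n) log Q = +4.02 − (0.0592/2)(-7.827) = +4.252 V.

+4.252 V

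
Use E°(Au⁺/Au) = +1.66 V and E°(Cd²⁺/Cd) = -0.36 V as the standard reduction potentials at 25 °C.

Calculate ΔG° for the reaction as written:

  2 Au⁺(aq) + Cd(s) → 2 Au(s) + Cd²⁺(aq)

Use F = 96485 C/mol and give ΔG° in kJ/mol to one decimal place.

-389.8 kJ/mol

As written, Au⁺/Au is reduced (cathode) and Cd²⁺/Cd is oxidised (anode), so E°cell = (+1.66) − (-0.36) = +2.02 V.
Balancing electrons gives n = 2.
ΔG° = −nFE° = −(2)(96485)(+2.02) = -389,799 J = -389.8 kJ/mol.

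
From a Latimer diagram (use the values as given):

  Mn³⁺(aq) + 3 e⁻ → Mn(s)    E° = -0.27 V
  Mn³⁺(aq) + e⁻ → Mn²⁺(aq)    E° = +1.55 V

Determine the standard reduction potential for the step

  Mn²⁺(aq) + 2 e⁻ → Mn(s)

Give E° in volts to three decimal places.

-1.180 V

Sequential free energies add, so n₃E°₃ = n₁E°₁ + n₂E°₂.
With n₃ = 3, and the known step contributing 1×(+1.55) V, the unknown satisfies 2·E° = 3×(-0.27) − 1×(+1.55) = -2.360.
E° = -2.360 / 2 = -1.180 V.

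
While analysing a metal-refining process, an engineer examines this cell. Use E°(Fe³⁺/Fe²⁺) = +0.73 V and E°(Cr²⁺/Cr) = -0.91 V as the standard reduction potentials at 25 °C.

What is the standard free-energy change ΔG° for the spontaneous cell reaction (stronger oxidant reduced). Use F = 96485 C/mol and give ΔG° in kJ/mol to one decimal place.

Fe³⁺/Fe²⁺ (E° = +0.73 V) is the cathode; Cr²⁺/Cr (E° = -0.91 V) is the anode, so E°cell = +1.64 V.
Balancing electrons gives n = 2 (lcm of 1 and 2).
ΔG° = −nFE° = −(2)(96485)(+1.64) = -316,471 J = -316.5 kJ/mol.

-316.5 kJ/mol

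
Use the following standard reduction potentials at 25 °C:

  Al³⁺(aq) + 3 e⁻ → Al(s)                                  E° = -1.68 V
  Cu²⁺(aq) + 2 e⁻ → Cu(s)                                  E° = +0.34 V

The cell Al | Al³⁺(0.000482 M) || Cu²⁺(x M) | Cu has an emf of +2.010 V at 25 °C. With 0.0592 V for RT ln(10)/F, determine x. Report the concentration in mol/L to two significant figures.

0.0028 M

Cu²⁺/Cu is the cathode, Al³⁺/Al the anode: E°cell = +2.02 V, n = 6.
Overall reaction: 3 Cu²⁺(aq) + 2 Al(s) → 3 Cu(s) + 2 Al³⁺(aq); Q = [Al³⁺]^2/[Cu²⁺]^3.
From E = E° − (0.0592/n) log Q: log Q = (E° − E)·n/0.0592 = (+2.02 − (+2.010))·6/0.0592 = 1.0135.
So 3·log[Cu²⁺] = 2·log(0.000482) − log Q = -6.6339 − (1.0135) = -7.6474; log[Cu²⁺] = -7.6474 / 3 = -2.5491; [Cu²⁺] = 10^(-2.5491) ≈ 0.0028 M.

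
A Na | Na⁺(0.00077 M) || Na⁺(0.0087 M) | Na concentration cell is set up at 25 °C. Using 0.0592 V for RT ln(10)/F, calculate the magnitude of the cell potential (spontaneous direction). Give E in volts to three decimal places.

For a concentration cell E°cell = 0. The 0.0087 M side is the cathode (reduction is favoured where [Na⁺] is higher).
With n = 1, E = −(0.0592/1) log([Na⁺]ₐₙ/[Na⁺]꜀ₐₜ) = −(0.0592/1) log(0.00077/0.0087) = −(0.0592/1)(-1.053) = +0.062 V.

+0.062 V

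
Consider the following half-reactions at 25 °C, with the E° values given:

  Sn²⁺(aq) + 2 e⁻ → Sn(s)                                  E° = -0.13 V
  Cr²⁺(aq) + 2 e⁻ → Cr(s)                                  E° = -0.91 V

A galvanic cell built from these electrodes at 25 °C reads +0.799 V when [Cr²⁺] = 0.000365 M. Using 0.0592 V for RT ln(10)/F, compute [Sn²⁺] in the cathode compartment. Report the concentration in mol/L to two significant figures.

0.0016 M

Sn²⁺/Sn is the cathode, Cr²⁺/Cr the anode: E°cell = +0.78 V, n = 2.
Overall reaction: Sn²⁺(aq) + Cr(s) → Sn(s) + Cr²⁺(aq); Q = [Cr²⁺]^1/[Sn²⁺]^1.
From E = E° − (0.0592/n) log Q: log Q = (E° − E)·n/0.0592 = (+0.78 − (+0.799))·2/0.0592 = -0.6419.
So 1·log[Sn²⁺] = 1·log(0.000365) − log Q = -3.4377 − (-0.6419) = -2.7958; [Sn²⁺] = 10^(-2.7958) ≈ 0.0016 M.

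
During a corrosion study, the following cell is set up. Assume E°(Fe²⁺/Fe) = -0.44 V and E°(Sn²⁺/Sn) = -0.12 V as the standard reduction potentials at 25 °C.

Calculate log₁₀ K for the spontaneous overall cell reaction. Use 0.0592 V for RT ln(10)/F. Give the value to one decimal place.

10.8

Cathode: Sn²⁺/Sn; anode: Fe²⁺/Fe. E°cell = +0.32 V, n = 2.
log K = nE°cell / 0.0592 = (2)(+0.32) / 0.0592 = 10.8.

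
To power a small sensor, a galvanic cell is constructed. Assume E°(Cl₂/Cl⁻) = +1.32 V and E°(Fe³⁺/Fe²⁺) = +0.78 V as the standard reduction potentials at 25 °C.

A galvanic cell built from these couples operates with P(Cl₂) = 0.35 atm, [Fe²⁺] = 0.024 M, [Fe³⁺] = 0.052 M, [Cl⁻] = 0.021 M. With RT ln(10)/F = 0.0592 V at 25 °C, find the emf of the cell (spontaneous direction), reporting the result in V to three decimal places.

+0.606 V

Cl₂/Cl⁻ is the cathode (higher E°), Fe³⁺/Fe²⁺ the anode: E°cell = +1.32 − (+0.78) = +0.54 V, n = 2.
Overall: Cl₂(g) + 2 Fe²⁺(aq) → 2 Cl⁻(aq) + 2 Fe³⁺(aq)
Q = [Cl⁻]^2·[Fe³⁺]^2 / (P(Cl₂)·[Fe²⁺]^2); log Q = -2.228.
E = E° − (0.0592/n) log Q = +0.54 − (0.0592/2)(-2.228) = +0.606 V.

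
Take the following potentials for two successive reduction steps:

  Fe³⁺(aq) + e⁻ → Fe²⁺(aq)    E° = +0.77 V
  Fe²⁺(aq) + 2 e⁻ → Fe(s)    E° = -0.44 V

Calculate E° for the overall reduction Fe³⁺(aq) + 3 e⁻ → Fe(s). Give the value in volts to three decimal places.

-0.037 V

Standard free energies of sequential steps add: ΔG°₃ = ΔG°₁ + ΔG°₂, so n₃E°₃ = n₁E°₁ + n₂E°₂.
E°₃ = (1×+0.77 + 2×-0.44) / 3 = (-0.110) / 3 = -0.037 V.
Simply averaging or adding the two E° values would be wrong; the electron-weighted sum is required.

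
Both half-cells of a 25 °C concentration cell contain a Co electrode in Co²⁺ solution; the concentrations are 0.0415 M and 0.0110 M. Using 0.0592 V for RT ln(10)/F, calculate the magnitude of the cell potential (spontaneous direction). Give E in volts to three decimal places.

+0.017 V

For a concentration cell E°cell = 0. The 0.0415 M side is the cathode (reduction is favoured where [Co²⁺] is higher).
With n = 2, E = −(0.0592/2) log([Co²⁺]ₐₙ/[Co²⁺]꜀ₐₜ) = −(0.0592/2) log(0.011/0.0415) = −(0.0592/2)(-0.577) = +0.017 V.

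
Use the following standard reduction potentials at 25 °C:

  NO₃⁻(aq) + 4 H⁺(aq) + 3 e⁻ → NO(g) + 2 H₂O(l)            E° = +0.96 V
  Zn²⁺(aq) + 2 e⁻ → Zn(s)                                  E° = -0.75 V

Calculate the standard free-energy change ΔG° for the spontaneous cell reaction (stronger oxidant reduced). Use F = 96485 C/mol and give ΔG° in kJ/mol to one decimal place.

-989.9 kJ/mol

NO₃⁻/NO (E° = +0.96 V) is the cathode; Zn²⁺/Zn (E° = -0.75 V) is the anode, so E°cell = +1.71 V.
Balancing electrons gives n = 6 (lcm of 3 and 2).
ΔG° = −nFE° = −(6)(96485)(+1.71) = -989,936 J = -989.9 kJ/mol.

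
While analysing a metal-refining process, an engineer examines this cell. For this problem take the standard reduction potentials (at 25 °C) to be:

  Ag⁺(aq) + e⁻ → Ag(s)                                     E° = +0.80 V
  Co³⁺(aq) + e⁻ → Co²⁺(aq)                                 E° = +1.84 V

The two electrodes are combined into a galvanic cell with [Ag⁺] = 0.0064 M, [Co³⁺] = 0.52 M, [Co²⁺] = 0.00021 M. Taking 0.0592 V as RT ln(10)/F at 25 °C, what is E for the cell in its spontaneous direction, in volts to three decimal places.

+1.371 V

Co³⁺/Co²⁺ is the cathode (higher E°), Ag⁺/Ag the anode: E°cell = +1.84 − (+0.80) = +1.04 V, n = 1.
Overall: Co³⁺(aq) + Ag(s) → Co²⁺(aq) + Ag⁺(aq)
Q = [Co²⁺]·[Ag⁺] / ([Co³⁺]); log Q = -5.588.
E = E° − (0.0592/n) log Q = +1.04 − (0.0592/1)(-5.588) = +1.371 V.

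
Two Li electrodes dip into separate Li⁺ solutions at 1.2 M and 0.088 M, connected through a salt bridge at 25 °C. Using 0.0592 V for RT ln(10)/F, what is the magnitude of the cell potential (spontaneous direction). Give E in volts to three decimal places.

For a concentration cell E°cell = 0. The 1.2 M side is the cathode (reduction is favoured where [Li⁺] is higher).
With n = 1, E = −(0.0592/1) log([Li⁺]ₐₙ/[Li⁺]꜀ₐₜ) = −(0.0592/1) log(0.088/1.2) = −(0.0592/1)(-1.135) = +0.067 V.

+0.067 V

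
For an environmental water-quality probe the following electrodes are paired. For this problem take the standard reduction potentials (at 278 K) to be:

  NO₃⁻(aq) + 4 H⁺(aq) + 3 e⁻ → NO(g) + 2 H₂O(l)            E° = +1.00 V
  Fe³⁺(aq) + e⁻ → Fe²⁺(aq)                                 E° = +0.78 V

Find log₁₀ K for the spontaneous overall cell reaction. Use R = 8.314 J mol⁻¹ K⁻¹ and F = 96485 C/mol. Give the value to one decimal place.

12.0

Cathode: NO₃⁻/NO; anode: Fe³⁺/Fe²⁺. E°cell = (+1.00) − (+0.78) = +0.22 V, with n = 3.
ΔG° = −nFE° = −RT ln K, so ln K = nFE°/(RT) = (3)(96485)(+0.22) / ((8.314)(278)) = 27.552.
log₁₀ K = 27.552 / ln 10 = 12.0.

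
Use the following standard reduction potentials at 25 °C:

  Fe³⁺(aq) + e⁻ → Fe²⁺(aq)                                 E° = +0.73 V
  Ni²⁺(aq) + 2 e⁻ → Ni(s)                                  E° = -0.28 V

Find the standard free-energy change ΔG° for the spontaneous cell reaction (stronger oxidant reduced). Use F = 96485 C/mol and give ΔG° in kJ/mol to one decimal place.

-194.9 kJ/mol

Fe³⁺/Fe²⁺ (E° = +0.73 V) is the cathode; Ni²⁺/Ni (E° = -0.28 V) is the anode, so E°cell = +1.01 V.
Balancing electrons gives n = 2 (lcm of 1 and 2).
ΔG° = −nFE° = −(2)(96485)(+1.01) = -194,900 J = -194.9 kJ/mol.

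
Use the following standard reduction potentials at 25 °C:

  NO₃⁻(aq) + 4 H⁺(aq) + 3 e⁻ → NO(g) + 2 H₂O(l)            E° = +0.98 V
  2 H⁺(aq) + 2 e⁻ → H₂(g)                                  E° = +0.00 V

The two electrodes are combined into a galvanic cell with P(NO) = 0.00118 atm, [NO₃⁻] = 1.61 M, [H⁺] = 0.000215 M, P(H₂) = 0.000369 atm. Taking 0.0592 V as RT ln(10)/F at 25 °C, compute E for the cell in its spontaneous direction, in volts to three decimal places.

+0.868 V

NO₃⁻/NO is the cathode (higher E°), H⁺/H₂ the anode: E°cell = +0.98 − (+0.00) = +0.98 V, n = 6.
Overall: 2 NO₃⁻(aq) + 2 H⁺(aq) + 3 H₂(g) → 2 NO(g) + 4 H₂O(l)
Q = P(NO)^2 / ([NO₃⁻]^2·[H⁺]^2·P(H₂)^3); log Q = 11.364.
E = E° − (0.0592/n) log Q = +0.98 − (0.0592/6)(11.364) = +0.868 V.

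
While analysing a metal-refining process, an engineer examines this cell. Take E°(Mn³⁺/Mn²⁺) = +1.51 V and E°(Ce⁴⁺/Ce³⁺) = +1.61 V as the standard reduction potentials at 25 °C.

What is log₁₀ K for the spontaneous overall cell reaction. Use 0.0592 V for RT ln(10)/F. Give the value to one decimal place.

Cathode: Ce⁴⁺/Ce³⁺; anode: Mn³⁺/Mn²⁺. E°cell = +0.10 V, n = 1.
log K = nE°cell / 0.0592 = (1)(+0.10) / 0.0592 = 1.7.

1.7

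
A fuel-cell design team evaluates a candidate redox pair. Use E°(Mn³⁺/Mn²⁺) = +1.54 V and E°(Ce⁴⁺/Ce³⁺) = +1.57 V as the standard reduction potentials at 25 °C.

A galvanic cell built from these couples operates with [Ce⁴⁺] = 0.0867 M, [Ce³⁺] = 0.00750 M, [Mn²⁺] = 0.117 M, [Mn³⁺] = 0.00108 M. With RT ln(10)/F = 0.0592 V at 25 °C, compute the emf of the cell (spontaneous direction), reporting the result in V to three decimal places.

+0.213 V

Ce⁴⁺/Ce³⁺ is the cathode (higher E°), Mn³⁺/Mn²⁺ the anode: E°cell = +1.57 − (+1.54) = +0.03 V, n = 1.
Overall: Ce⁴⁺(aq) + Mn²⁺(aq) → Ce³⁺(aq) + Mn³⁺(aq)
Q = [Ce³⁺]·[Mn³⁺] / ([Ce⁴⁺]·[Mn²⁺]); log Q = -3.098.
E = E° − (0.0592/n) log Q = +0.03 − (0.0592/1)(-3.098) = +0.213 V.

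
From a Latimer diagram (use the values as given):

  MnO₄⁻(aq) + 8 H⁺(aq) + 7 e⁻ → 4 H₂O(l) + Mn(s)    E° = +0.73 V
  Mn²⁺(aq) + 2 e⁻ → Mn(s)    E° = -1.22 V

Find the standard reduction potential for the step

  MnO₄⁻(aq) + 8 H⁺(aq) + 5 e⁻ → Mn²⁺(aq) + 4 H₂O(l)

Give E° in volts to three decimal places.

+1.510 V

Sequential free energies add, so n₃E°₃ = n₁E°₁ + n₂E°₂.
With n₃ = 7, and the known step contributing 2×(-1.22) V, the unknown satisfies 5·E° = 7×(+0.73) − 2×(-1.22) = +7.550.
E° = +7.550 / 5 = +1.510 V.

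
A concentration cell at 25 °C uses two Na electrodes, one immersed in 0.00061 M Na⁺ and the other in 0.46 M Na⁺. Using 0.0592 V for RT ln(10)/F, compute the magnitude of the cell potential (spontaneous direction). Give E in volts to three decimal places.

+0.170 V

For a concentration cell E°cell = 0. The 0.46 M side is the cathode (reduction is favoured where [Na⁺] is higher).
With n = 1, E = −(0.0592/1) log([Na⁺]ₐₙ/[Na⁺]꜀ₐₜ) = −(0.0592/1) log(0.00061/0.46) = −(0.0592/1)(-2.877) = +0.170 V.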